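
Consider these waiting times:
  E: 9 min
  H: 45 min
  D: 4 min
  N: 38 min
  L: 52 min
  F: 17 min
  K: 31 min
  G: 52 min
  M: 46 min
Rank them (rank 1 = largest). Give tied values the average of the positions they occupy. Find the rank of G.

1.5

Sorted (descending): 52, 52, 46, 45, 38, 31, 17, 9, 4
The 2 values of 52 occupy positions 1–2 → average rank (1+2)/2 = 1.5.
G has value 52 min → rank 1.5.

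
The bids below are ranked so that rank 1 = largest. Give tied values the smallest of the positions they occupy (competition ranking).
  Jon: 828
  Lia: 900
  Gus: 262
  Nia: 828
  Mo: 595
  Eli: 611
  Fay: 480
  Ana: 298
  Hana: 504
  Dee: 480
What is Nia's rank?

Sorted (descending): 900, 828, 828, 611, 595, 504, 480, 480, 298, 262
The 2 values of 828 occupy positions 2–3 → each gets rank 2.
The 2 values of 480 occupy positions 7–8 → each gets rank 7.
Nia has value 828 → rank 2.

2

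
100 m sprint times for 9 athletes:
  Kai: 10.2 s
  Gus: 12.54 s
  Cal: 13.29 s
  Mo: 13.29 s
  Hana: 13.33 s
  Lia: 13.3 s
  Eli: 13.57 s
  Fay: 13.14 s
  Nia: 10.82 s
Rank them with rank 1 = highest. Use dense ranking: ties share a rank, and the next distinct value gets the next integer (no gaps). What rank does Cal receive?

4

Sorted (descending): 13.57, 13.33, 13.3, 13.29, 13.29, 13.14, 12.54, 10.82, 10.2
The 2 values of 13.29 share dense rank 4.
Remaining distinct values take the next consecutive integers.
Cal has value 13.29 s → rank 4.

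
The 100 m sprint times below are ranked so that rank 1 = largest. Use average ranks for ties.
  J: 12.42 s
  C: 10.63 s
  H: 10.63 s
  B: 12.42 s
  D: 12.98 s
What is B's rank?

2.5

Sorted (descending): 12.98, 12.42, 12.42, 10.63, 10.63
The 2 values of 12.42 occupy positions 2–3 → average rank (2+3)/2 = 2.5.
The 2 values of 10.63 occupy positions 4–5 → average rank (4+5)/2 = 4.5.
B has value 12.42 s → rank 2.5.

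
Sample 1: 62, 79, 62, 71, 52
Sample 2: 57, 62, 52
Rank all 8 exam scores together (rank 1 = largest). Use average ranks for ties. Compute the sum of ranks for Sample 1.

18.5

Sorted (descending): 79, 71, 62, 62, 62, 57, 52, 52
The 3 values of 62 occupy positions 3–5 → average rank 4.
The 2 values of 52 occupy positions 7–8 → average rank (7+8)/2 = 7.5.
Sample 1 values → pooled ranks: 62→4, 79→1, 62→4, 71→2, 52→7.5
Rank sum = 4 + 1 + 4 + 2 + 7.5 = 18.5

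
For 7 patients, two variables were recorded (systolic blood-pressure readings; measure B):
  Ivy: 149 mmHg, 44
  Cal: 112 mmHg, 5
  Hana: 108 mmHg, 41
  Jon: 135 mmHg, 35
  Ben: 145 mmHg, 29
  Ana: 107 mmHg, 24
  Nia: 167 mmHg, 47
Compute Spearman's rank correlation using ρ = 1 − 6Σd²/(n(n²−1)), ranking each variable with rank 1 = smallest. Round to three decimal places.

0.679

Ranks of variable 1: 6, 3, 2, 4, 5, 1, 7
Ranks of variable 2: 6, 1, 5, 4, 3, 2, 7
d = r₁ − r₂: 0, 2, -3, 0, 2, -1, 0
d²: 0, 4, 9, 0, 4, 1, 0; Σd² = 18
ρ = 1 − 6·18/(7·48) = 1 − 108/336 = 0.679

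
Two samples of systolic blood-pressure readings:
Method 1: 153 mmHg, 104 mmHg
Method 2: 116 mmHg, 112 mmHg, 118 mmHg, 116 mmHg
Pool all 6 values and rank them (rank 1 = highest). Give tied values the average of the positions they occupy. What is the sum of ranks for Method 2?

Sorted (descending): 153, 118, 116, 116, 112, 104
The 2 values of 116 occupy positions 3–4 → average rank (3+4)/2 = 3.5.
Method 2 values → pooled ranks: 116→3.5, 112→5, 118→2, 116→3.5
Rank sum = 3.5 + 5 + 2 + 3.5 = 14

14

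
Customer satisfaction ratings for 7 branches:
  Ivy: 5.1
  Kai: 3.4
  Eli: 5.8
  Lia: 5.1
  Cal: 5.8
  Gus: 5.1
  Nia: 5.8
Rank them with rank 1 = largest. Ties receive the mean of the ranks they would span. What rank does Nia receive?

2

Sorted (descending): 5.8, 5.8, 5.8, 5.1, 5.1, 5.1, 3.4
The 3 values of 5.8 occupy positions 1–3 → average rank 2.
The 3 values of 5.1 occupy positions 4–6 → average rank 5.
Nia has value 5.8 → rank 2.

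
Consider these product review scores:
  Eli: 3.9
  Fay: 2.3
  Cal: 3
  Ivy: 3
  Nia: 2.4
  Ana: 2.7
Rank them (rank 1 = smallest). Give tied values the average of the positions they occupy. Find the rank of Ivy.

4.5

Sorted (ascending): 2.3, 2.4, 2.7, 3, 3, 3.9
The 2 values of 3 occupy positions 4–5 → average rank (4+5)/2 = 4.5.
Ivy has value 3 → rank 4.5.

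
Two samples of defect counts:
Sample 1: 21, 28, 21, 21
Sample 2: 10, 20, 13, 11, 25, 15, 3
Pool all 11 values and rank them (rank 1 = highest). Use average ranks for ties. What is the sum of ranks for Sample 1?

13

Sorted (descending): 28, 25, 21, 21, 21, 20, 15, 13, 11, 10, 3
The 3 values of 21 occupy positions 3–5 → average rank 4.
Sample 1 values → pooled ranks: 21→4, 28→1, 21→4, 21→4
Rank sum = 4 + 1 + 4 + 4 = 13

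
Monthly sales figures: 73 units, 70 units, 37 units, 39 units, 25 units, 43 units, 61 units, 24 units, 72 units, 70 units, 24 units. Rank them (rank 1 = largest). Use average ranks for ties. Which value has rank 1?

Sorted (descending): 73, 72, 70, 70, 61, 43, 39, 37, 25, 24, 24
The 2 values of 70 occupy positions 3–4 → average rank (3+4)/2 = 3.5.
The 2 values of 24 occupy positions 10–11 → average rank (10+11)/2 = 10.5.
Rank 1 → value 73.

73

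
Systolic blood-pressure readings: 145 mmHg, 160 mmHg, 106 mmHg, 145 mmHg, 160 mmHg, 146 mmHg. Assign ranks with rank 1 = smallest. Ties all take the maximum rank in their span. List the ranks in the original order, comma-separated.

Sorted (ascending): 106, 145, 145, 146, 160, 160
The 2 values of 145 occupy positions 2–3 → each gets rank 3.
The 2 values of 160 occupy positions 5–6 → each gets rank 6.

3, 6, 1, 3, 6, 4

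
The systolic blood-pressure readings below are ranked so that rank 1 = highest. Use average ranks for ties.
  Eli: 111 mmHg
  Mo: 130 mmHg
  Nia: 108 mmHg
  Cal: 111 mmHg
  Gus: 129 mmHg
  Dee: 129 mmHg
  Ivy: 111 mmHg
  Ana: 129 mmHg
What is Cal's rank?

6

Sorted (descending): 130, 129, 129, 129, 111, 111, 111, 108
The 3 values of 129 occupy positions 2–4 → average rank 3.
The 3 values of 111 occupy positions 5–7 → average rank 6.
Cal has value 111 mmHg → rank 6.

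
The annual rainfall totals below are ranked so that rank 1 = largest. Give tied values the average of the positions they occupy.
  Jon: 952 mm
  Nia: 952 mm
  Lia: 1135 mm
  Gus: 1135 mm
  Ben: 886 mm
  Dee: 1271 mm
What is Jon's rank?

4.5

Sorted (descending): 1271, 1135, 1135, 952, 952, 886
The 2 values of 1135 occupy positions 2–3 → average rank (2+3)/2 = 2.5.
The 2 values of 952 occupy positions 4–5 → average rank (4+5)/2 = 4.5.
Jon has value 952 mm → rank 4.5.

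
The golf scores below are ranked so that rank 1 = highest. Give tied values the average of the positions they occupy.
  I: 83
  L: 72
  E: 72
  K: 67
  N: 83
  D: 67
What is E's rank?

Sorted (descending): 83, 83, 72, 72, 67, 67
The 2 values of 83 occupy positions 1–2 → average rank (1+2)/2 = 1.5.
The 2 values of 72 occupy positions 3–4 → average rank (3+4)/2 = 3.5.
The 2 values of 67 occupy positions 5–6 → average rank (5+6)/2 = 5.5.
E has value 72 → rank 3.5.

3.5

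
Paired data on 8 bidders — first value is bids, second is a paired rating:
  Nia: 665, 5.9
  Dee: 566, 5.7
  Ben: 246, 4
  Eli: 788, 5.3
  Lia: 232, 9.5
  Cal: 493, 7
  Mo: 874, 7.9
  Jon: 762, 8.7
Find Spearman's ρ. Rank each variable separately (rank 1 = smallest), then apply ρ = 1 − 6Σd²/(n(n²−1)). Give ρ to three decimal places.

Ranks of variable 1: 5, 4, 2, 7, 1, 3, 8, 6
Ranks of variable 2: 4, 3, 1, 2, 8, 5, 6, 7
d = r₁ − r₂: 1, 1, 1, 5, -7, -2, 2, -1
d²: 1, 1, 1, 25, 49, 4, 4, 1; Σd² = 86
ρ = 1 − 6·86/(8·63) = 1 − 516/504 = -0.024

-0.024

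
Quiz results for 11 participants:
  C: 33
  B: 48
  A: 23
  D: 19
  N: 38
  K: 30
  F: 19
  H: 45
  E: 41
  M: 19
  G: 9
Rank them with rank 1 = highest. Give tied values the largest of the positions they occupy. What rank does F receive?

Sorted (descending): 48, 45, 41, 38, 33, 30, 23, 19, 19, 19, 9
The 3 values of 19 occupy positions 8–10 → each gets rank 10.
F has value 19 → rank 10.

10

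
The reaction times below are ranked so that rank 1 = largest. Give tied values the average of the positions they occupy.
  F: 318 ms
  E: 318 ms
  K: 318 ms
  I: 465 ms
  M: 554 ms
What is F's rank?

4

Sorted (descending): 554, 465, 318, 318, 318
The 3 values of 318 occupy positions 3–5 → average rank 4.
F has value 318 ms → rank 4.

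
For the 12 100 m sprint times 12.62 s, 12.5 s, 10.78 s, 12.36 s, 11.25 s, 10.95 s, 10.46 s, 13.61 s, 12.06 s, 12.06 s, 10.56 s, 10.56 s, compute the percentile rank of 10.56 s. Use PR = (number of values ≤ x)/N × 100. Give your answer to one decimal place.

25.0

N = 12.
Strictly below 10.56: 1. Equal to 10.56: 2.
PR = 3/12 × 100 = 25.0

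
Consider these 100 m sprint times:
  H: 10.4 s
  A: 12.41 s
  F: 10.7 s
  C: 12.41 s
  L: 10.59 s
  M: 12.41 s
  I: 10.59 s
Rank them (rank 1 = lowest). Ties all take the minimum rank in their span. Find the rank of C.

5

Sorted (ascending): 10.4, 10.59, 10.59, 10.7, 12.41, 12.41, 12.41
The 2 values of 10.59 occupy positions 2–3 → each gets rank 2.
The 3 values of 12.41 occupy positions 5–7 → each gets rank 5.
C has value 12.41 s → rank 5.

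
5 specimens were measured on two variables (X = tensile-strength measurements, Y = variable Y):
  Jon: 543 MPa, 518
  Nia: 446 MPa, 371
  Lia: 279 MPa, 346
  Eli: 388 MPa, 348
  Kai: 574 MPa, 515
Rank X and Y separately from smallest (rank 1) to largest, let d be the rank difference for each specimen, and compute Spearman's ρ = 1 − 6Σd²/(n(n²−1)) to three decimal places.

0.900

Ranks of variable 1: 4, 3, 1, 2, 5
Ranks of variable 2: 5, 3, 1, 2, 4
d = r₁ − r₂: -1, 0, 0, 0, 1
d²: 1, 0, 0, 0, 1; Σd² = 2
ρ = 1 − 6·2/(5·24) = 1 − 12/120 = 0.900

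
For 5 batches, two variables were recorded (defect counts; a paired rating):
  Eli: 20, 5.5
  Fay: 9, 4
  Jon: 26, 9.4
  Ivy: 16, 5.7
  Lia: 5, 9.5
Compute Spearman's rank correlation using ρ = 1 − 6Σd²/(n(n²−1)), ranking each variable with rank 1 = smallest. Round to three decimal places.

Ranks of variable 1: 4, 2, 5, 3, 1
Ranks of variable 2: 2, 1, 4, 3, 5
d = r₁ − r₂: 2, 1, 1, 0, -4
d²: 4, 1, 1, 0, 16; Σd² = 22
ρ = 1 − 6·22/(5·24) = 1 − 132/120 = -0.100

-0.100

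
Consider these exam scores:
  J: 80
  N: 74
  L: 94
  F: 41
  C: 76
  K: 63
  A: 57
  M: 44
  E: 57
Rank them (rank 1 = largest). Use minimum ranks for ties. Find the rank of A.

Sorted (descending): 94, 80, 76, 74, 63, 57, 57, 44, 41
The 2 values of 57 occupy positions 6–7 → each gets rank 6.
A has value 57 → rank 6.

6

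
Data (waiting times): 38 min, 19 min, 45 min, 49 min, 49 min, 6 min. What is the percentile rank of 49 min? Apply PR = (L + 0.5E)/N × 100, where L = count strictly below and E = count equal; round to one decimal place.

83.3

N = 6.
Strictly below 49: 4. Equal to 49: 2.
PR = (4 + 0.5·2)/6 × 100 = 83.3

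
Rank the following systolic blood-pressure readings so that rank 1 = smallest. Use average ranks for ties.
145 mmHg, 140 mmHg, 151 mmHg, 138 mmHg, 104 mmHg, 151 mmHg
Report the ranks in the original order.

4, 3, 5.5, 2, 1, 5.5

Sorted (ascending): 104, 138, 140, 145, 151, 151
The 2 values of 151 occupy positions 5–6 → average rank (5+6)/2 = 5.5.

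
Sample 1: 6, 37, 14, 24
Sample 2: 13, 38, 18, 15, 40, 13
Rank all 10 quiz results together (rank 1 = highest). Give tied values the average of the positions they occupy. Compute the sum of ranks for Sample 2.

Sorted (descending): 40, 38, 37, 24, 18, 15, 14, 13, 13, 6
The 2 values of 13 occupy positions 8–9 → average rank (8+9)/2 = 8.5.
Sample 2 values → pooled ranks: 13→8.5, 38→2, 18→5, 15→6, 40→1, 13→8.5
Rank sum = 8.5 + 2 + 5 + 6 + 1 + 8.5 = 31

31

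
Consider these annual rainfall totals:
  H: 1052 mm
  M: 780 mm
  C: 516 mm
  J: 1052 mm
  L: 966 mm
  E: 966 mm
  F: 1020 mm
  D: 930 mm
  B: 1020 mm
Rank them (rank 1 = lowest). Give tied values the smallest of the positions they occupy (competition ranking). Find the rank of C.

Sorted (ascending): 516, 780, 930, 966, 966, 1020, 1020, 1052, 1052
The 2 values of 966 occupy positions 4–5 → each gets rank 4.
The 2 values of 1020 occupy positions 6–7 → each gets rank 6.
The 2 values of 1052 occupy positions 8–9 → each gets rank 8.
C has value 516 mm → rank 1.

1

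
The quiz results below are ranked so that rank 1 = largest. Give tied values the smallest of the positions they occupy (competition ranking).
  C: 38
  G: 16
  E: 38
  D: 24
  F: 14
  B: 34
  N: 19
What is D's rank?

Sorted (descending): 38, 38, 34, 24, 19, 16, 14
The 2 values of 38 occupy positions 1–2 → each gets rank 1.
D has value 24 → rank 4.

4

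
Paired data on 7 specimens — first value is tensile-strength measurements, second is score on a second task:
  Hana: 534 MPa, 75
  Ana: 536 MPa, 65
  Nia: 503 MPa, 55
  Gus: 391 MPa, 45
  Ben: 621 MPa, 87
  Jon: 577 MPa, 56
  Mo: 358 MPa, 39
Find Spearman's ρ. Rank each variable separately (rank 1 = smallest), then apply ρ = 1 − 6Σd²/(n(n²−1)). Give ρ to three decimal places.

0.857

Ranks of variable 1: 4, 5, 3, 2, 7, 6, 1
Ranks of variable 2: 6, 5, 3, 2, 7, 4, 1
d = r₁ − r₂: -2, 0, 0, 0, 0, 2, 0
d²: 4, 0, 0, 0, 0, 4, 0; Σd² = 8
ρ = 1 − 6·8/(7·48) = 1 − 48/336 = 0.857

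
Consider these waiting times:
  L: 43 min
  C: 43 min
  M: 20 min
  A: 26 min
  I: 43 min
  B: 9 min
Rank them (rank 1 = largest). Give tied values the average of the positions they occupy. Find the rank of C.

Sorted (descending): 43, 43, 43, 26, 20, 9
The 3 values of 43 occupy positions 1–3 → average rank 2.
C has value 43 min → rank 2.

2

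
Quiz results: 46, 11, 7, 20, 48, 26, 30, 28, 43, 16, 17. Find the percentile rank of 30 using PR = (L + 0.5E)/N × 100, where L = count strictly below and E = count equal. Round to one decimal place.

68.2

N = 11.
Strictly below 30: 7. Equal to 30: 1.
PR = (7 + 0.5·1)/11 × 100 = 68.2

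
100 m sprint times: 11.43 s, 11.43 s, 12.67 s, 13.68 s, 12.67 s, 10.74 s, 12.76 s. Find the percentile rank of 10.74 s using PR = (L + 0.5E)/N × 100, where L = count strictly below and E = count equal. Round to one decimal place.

N = 7.
Strictly below 10.74: 0. Equal to 10.74: 1.
PR = (0 + 0.5·1)/7 × 100 = 7.1

7.1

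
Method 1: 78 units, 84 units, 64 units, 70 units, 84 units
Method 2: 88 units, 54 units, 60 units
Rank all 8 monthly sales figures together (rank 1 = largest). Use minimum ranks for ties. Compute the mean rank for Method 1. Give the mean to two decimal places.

Sorted (descending): 88, 84, 84, 78, 70, 64, 60, 54
The 2 values of 84 occupy positions 2–3 → each gets rank 2.
Method 1 values → pooled ranks: 78→4, 84→2, 64→6, 70→5, 84→2
Mean rank = (4 + 2 + 6 + 5 + 2) / 5 = 3.80

3.80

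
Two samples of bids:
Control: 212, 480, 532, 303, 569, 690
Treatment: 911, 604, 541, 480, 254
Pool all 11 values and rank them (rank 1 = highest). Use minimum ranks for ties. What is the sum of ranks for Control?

Sorted (descending): 911, 690, 604, 569, 541, 532, 480, 480, 303, 254, 212
The 2 values of 480 occupy positions 7–8 → each gets rank 7.
Control values → pooled ranks: 212→11, 480→7, 532→6, 303→9, 569→4, 690→2
Rank sum = 11 + 7 + 6 + 9 + 4 + 2 = 39

39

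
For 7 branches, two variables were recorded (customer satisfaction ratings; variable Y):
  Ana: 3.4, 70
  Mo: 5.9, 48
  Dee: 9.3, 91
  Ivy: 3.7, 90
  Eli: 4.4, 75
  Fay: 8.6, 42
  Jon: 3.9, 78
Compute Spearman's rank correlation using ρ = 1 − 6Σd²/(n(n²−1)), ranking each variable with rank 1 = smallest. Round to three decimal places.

Ranks of variable 1: 1, 5, 7, 2, 4, 6, 3
Ranks of variable 2: 3, 2, 7, 6, 4, 1, 5
d = r₁ − r₂: -2, 3, 0, -4, 0, 5, -2
d²: 4, 9, 0, 16, 0, 25, 4; Σd² = 58
ρ = 1 − 6·58/(7·48) = 1 − 348/336 = -0.036

-0.036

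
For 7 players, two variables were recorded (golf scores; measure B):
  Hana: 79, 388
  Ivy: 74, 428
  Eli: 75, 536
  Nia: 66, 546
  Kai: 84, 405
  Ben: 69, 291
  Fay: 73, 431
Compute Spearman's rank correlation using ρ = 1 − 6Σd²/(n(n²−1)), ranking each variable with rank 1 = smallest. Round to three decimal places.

Ranks of variable 1: 6, 4, 5, 1, 7, 2, 3
Ranks of variable 2: 2, 4, 6, 7, 3, 1, 5
d = r₁ − r₂: 4, 0, -1, -6, 4, 1, -2
d²: 16, 0, 1, 36, 16, 1, 4; Σd² = 74
ρ = 1 − 6·74/(7·48) = 1 − 444/336 = -0.321

-0.321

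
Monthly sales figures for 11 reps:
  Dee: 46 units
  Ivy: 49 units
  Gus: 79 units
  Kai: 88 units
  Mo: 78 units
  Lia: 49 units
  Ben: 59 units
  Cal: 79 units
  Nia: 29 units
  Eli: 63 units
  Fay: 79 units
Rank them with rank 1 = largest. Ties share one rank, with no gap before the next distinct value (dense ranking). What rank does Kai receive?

1

Sorted (descending): 88, 79, 79, 79, 78, 63, 59, 49, 49, 46, 29
The 3 values of 79 share dense rank 2.
The 2 values of 49 share dense rank 6.
Remaining distinct values take the next consecutive integers.
Kai has value 88 units → rank 1.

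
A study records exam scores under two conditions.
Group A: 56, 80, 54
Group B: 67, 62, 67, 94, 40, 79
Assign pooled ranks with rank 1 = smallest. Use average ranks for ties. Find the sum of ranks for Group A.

Sorted (ascending): 40, 54, 56, 62, 67, 67, 79, 80, 94
The 2 values of 67 occupy positions 5–6 → average rank (5+6)/2 = 5.5.
Group A values → pooled ranks: 56→3, 80→8, 54→2
Rank sum = 3 + 8 + 2 = 13

13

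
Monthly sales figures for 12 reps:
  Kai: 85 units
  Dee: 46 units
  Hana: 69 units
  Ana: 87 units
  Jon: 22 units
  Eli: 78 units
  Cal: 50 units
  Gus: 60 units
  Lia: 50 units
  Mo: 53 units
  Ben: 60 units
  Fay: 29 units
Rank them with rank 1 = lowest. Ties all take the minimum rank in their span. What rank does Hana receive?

Sorted (ascending): 22, 29, 46, 50, 50, 53, 60, 60, 69, 78, 85, 87
The 2 values of 50 occupy positions 4–5 → each gets rank 4.
The 2 values of 60 occupy positions 7–8 → each gets rank 7.
Hana has value 69 units → rank 9.

9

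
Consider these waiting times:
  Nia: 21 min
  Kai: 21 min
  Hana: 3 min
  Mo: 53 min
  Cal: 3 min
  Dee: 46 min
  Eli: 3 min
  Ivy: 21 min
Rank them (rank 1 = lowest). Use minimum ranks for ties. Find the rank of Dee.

7

Sorted (ascending): 3, 3, 3, 21, 21, 21, 46, 53
The 3 values of 3 occupy positions 1–3 → each gets rank 1.
The 3 values of 21 occupy positions 4–6 → each gets rank 4.
Dee has value 46 min → rank 7.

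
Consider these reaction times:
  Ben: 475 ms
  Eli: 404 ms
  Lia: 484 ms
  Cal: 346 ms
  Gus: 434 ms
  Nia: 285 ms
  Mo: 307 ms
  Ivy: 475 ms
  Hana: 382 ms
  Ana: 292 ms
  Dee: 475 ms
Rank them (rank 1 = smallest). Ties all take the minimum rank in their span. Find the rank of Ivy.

8

Sorted (ascending): 285, 292, 307, 346, 382, 404, 434, 475, 475, 475, 484
The 3 values of 475 occupy positions 8–10 → each gets rank 8.
Ivy has value 475 ms → rank 8.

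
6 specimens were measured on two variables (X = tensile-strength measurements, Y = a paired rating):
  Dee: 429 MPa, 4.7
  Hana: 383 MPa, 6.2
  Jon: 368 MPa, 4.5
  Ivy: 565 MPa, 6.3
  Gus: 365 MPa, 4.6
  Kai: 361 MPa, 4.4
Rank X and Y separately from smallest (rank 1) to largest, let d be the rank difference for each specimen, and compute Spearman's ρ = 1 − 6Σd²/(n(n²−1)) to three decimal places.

0.886

Ranks of variable 1: 5, 4, 3, 6, 2, 1
Ranks of variable 2: 4, 5, 2, 6, 3, 1
d = r₁ − r₂: 1, -1, 1, 0, -1, 0
d²: 1, 1, 1, 0, 1, 0; Σd² = 4
ρ = 1 − 6·4/(6·35) = 1 − 24/210 = 0.886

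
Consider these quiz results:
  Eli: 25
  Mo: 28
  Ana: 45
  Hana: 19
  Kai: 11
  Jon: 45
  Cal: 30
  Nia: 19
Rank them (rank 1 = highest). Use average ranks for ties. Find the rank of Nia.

6.5

Sorted (descending): 45, 45, 30, 28, 25, 19, 19, 11
The 2 values of 45 occupy positions 1–2 → average rank (1+2)/2 = 1.5.
The 2 values of 19 occupy positions 6–7 → average rank (6+7)/2 = 6.5.
Nia has value 19 → rank 6.5.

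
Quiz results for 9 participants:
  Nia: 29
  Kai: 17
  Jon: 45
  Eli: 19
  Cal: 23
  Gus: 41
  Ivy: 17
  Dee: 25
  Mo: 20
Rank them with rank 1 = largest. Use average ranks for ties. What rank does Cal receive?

Sorted (descending): 45, 41, 29, 25, 23, 20, 19, 17, 17
The 2 values of 17 occupy positions 8–9 → average rank (8+9)/2 = 8.5.
Cal has value 23 → rank 5.

5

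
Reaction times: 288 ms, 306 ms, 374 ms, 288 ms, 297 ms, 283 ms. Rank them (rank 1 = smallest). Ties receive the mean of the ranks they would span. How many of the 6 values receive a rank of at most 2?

1

Sorted (ascending): 283, 288, 288, 297, 306, 374
The 2 values of 288 occupy positions 2–3 → average rank (2+3)/2 = 2.5.
Ranks ≤ 2: {1} → 1 value.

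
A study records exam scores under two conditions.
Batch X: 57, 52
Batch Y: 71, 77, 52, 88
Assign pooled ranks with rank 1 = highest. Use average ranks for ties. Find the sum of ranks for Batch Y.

11.5

Sorted (descending): 88, 77, 71, 57, 52, 52
The 2 values of 52 occupy positions 5–6 → average rank (5+6)/2 = 5.5.
Batch Y values → pooled ranks: 71→3, 77→2, 52→5.5, 88→1
Rank sum = 3 + 2 + 5.5 + 1 = 11.5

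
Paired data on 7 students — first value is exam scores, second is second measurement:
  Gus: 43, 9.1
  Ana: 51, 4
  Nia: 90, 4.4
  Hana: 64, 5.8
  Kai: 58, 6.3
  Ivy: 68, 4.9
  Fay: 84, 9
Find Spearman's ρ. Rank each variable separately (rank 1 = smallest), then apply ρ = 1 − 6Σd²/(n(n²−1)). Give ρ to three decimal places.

-0.250

Ranks of variable 1: 1, 2, 7, 4, 3, 5, 6
Ranks of variable 2: 7, 1, 2, 4, 5, 3, 6
d = r₁ − r₂: -6, 1, 5, 0, -2, 2, 0
d²: 36, 1, 25, 0, 4, 4, 0; Σd² = 70
ρ = 1 − 6·70/(7·48) = 1 − 420/336 = -0.250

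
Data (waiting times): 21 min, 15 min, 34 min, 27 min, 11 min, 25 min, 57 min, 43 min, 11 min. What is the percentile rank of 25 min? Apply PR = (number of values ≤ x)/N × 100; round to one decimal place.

N = 9.
Strictly below 25: 4. Equal to 25: 1.
PR = 5/9 × 100 = 55.6

55.6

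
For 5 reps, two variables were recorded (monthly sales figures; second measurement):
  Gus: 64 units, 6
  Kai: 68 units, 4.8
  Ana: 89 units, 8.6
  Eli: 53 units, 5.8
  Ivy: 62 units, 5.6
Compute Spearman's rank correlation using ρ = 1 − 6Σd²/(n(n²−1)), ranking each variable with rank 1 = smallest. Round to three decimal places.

0.300

Ranks of variable 1: 3, 4, 5, 1, 2
Ranks of variable 2: 4, 1, 5, 3, 2
d = r₁ − r₂: -1, 3, 0, -2, 0
d²: 1, 9, 0, 4, 0; Σd² = 14
ρ = 1 − 6·14/(5·24) = 1 − 84/120 = 0.300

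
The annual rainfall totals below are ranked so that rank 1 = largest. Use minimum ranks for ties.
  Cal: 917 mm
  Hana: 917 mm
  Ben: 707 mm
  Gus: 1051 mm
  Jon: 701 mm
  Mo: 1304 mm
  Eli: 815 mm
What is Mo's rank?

Sorted (descending): 1304, 1051, 917, 917, 815, 707, 701
The 2 values of 917 occupy positions 3–4 → each gets rank 3.
Mo has value 1304 mm → rank 1.

1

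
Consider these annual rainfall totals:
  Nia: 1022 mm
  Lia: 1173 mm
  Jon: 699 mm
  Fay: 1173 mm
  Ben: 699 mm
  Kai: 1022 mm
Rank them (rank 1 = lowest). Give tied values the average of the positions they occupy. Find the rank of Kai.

3.5

Sorted (ascending): 699, 699, 1022, 1022, 1173, 1173
The 2 values of 699 occupy positions 1–2 → average rank (1+2)/2 = 1.5.
The 2 values of 1022 occupy positions 3–4 → average rank (3+4)/2 = 3.5.
The 2 values of 1173 occupy positions 5–6 → average rank (5+6)/2 = 5.5.
Kai has value 1022 mm → rank 3.5.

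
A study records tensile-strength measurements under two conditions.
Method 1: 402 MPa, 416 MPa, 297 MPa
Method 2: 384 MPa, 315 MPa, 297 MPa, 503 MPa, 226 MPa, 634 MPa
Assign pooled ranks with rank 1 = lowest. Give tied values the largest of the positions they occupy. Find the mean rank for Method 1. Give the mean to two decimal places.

5.33

Sorted (ascending): 226, 297, 297, 315, 384, 402, 416, 503, 634
The 2 values of 297 occupy positions 2–3 → each gets rank 3.
Method 1 values → pooled ranks: 402→6, 416→7, 297→3
Mean rank = (6 + 7 + 3) / 3 = 5.33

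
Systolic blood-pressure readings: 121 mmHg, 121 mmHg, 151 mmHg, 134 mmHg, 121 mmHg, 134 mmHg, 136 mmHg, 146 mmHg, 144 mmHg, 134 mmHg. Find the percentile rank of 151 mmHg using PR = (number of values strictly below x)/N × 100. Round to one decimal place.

90.0

N = 10.
Strictly below 151: 9. Equal to 151: 1.
PR = 9/10 × 100 = 90.0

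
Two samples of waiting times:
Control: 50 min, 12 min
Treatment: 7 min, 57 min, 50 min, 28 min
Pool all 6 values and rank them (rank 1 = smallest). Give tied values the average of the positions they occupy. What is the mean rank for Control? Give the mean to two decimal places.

3.25

Sorted (ascending): 7, 12, 28, 50, 50, 57
The 2 values of 50 occupy positions 4–5 → average rank (4+5)/2 = 4.5.
Control values → pooled ranks: 50→4.5, 12→2
Mean rank = (4.5 + 2) / 2 = 3.25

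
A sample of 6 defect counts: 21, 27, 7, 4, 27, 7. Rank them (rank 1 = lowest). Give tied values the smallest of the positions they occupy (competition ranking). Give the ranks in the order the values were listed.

4, 5, 2, 1, 5, 2

Sorted (ascending): 4, 7, 7, 21, 27, 27
The 2 values of 7 occupy positions 2–3 → each gets rank 2.
The 2 values of 27 occupy positions 5–6 → each gets rank 5.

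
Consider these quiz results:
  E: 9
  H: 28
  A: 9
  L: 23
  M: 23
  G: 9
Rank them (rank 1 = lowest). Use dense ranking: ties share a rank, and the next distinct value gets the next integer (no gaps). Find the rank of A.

1

Sorted (ascending): 9, 9, 9, 23, 23, 28
The 3 values of 9 share dense rank 1.
The 2 values of 23 share dense rank 2.
Remaining distinct values take the next consecutive integers.
A has value 9 → rank 1.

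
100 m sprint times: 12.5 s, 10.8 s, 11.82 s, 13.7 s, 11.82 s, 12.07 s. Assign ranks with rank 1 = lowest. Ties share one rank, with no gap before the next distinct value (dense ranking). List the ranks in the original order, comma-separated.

4, 1, 2, 5, 2, 3

Sorted (ascending): 10.8, 11.82, 11.82, 12.07, 12.5, 13.7
The 2 values of 11.82 share dense rank 2.
Remaining distinct values take the next consecutive integers.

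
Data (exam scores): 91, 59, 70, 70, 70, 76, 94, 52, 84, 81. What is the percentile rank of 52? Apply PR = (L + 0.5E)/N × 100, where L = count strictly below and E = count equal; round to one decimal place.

5.0

N = 10.
Strictly below 52: 0. Equal to 52: 1.
PR = (0 + 0.5·1)/10 × 100 = 5.0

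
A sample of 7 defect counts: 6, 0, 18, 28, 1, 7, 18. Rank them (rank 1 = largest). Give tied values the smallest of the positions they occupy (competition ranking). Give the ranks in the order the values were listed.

5, 7, 2, 1, 6, 4, 2

Sorted (descending): 28, 18, 18, 7, 6, 1, 0
The 2 values of 18 occupy positions 2–3 → each gets rank 2.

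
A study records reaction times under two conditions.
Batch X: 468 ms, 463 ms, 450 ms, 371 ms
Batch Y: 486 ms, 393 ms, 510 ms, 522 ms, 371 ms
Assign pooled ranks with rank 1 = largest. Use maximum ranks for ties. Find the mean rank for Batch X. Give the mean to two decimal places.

6.00

Sorted (descending): 522, 510, 486, 468, 463, 450, 393, 371, 371
The 2 values of 371 occupy positions 8–9 → each gets rank 9.
Batch X values → pooled ranks: 468→4, 463→5, 450→6, 371→9
Mean rank = (4 + 5 + 6 + 9) / 4 = 6.00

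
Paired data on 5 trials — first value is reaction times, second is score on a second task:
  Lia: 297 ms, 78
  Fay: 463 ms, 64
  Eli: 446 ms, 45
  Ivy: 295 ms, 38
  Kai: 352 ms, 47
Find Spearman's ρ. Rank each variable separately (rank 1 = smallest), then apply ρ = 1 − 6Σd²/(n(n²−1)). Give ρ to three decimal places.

Ranks of variable 1: 2, 5, 4, 1, 3
Ranks of variable 2: 5, 4, 2, 1, 3
d = r₁ − r₂: -3, 1, 2, 0, 0
d²: 9, 1, 4, 0, 0; Σd² = 14
ρ = 1 − 6·14/(5·24) = 1 − 84/120 = 0.300

0.300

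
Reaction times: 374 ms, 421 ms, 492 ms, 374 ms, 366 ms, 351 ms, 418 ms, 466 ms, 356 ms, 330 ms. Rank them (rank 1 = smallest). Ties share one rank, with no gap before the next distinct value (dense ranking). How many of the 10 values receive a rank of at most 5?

Sorted (ascending): 330, 351, 356, 366, 374, 374, 418, 421, 466, 492
The 2 values of 374 share dense rank 5.
Remaining distinct values take the next consecutive integers.
Ranks ≤ 5: {1, 2, 3, 4, 5, 5} → 6 values.

6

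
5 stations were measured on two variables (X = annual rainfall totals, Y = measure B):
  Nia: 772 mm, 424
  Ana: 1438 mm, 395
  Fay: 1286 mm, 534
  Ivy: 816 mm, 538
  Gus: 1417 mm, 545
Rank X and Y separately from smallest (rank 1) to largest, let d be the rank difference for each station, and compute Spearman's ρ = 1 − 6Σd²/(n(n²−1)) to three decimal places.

Ranks of variable 1: 1, 5, 3, 2, 4
Ranks of variable 2: 2, 1, 3, 4, 5
d = r₁ − r₂: -1, 4, 0, -2, -1
d²: 1, 16, 0, 4, 1; Σd² = 22
ρ = 1 − 6·22/(5·24) = 1 − 132/120 = -0.100

-0.100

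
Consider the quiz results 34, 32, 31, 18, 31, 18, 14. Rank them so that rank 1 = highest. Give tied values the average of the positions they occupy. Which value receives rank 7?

14

Sorted (descending): 34, 32, 31, 31, 18, 18, 14
The 2 values of 31 occupy positions 3–4 → average rank (3+4)/2 = 3.5.
The 2 values of 18 occupy positions 5–6 → average rank (5+6)/2 = 5.5.
Rank 7 → value 14.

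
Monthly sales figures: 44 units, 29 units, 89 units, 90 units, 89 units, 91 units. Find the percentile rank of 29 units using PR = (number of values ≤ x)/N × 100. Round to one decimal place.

N = 6.
Strictly below 29: 0. Equal to 29: 1.
PR = 1/6 × 100 = 16.7

16.7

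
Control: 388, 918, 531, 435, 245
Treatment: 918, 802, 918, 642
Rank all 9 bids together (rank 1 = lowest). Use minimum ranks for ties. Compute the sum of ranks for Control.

17

Sorted (ascending): 245, 388, 435, 531, 642, 802, 918, 918, 918
The 3 values of 918 occupy positions 7–9 → each gets rank 7.
Control values → pooled ranks: 388→2, 918→7, 531→4, 435→3, 245→1
Rank sum = 2 + 7 + 4 + 3 + 1 = 17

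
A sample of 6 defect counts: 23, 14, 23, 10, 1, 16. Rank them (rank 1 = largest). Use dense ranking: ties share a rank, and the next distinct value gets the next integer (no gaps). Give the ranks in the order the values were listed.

1, 3, 1, 4, 5, 2

Sorted (descending): 23, 23, 16, 14, 10, 1
The 2 values of 23 share dense rank 1.
Remaining distinct values take the next consecutive integers.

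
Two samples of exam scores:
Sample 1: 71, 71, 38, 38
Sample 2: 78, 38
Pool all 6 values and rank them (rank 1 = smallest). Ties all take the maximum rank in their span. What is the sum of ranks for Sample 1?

16

Sorted (ascending): 38, 38, 38, 71, 71, 78
The 3 values of 38 occupy positions 1–3 → each gets rank 3.
The 2 values of 71 occupy positions 4–5 → each gets rank 5.
Sample 1 values → pooled ranks: 71→5, 71→5, 38→3, 38→3
Rank sum = 5 + 5 + 3 + 3 = 16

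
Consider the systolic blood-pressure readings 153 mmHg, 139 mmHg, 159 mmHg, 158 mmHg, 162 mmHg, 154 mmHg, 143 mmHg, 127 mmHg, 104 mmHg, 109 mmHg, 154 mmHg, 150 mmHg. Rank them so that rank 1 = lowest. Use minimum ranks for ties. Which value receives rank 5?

Sorted (ascending): 104, 109, 127, 139, 143, 150, 153, 154, 154, 158, 159, 162
The 2 values of 154 occupy positions 8–9 → each gets rank 8.
Rank 5 → value 143.

143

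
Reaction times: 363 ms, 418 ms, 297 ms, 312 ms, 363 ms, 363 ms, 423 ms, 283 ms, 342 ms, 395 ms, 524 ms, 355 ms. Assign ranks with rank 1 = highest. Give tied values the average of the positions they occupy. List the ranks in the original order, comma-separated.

Sorted (descending): 524, 423, 418, 395, 363, 363, 363, 355, 342, 312, 297, 283
The 3 values of 363 occupy positions 5–7 → average rank 6.

6, 3, 11, 10, 6, 6, 2, 12, 9, 4, 1, 8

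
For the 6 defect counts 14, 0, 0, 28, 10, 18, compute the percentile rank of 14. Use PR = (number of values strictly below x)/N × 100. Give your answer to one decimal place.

N = 6.
Strictly below 14: 3. Equal to 14: 1.
PR = 3/6 × 100 = 50.0

50.0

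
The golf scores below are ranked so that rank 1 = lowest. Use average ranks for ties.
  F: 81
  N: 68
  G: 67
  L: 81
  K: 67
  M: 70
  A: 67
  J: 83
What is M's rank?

Sorted (ascending): 67, 67, 67, 68, 70, 81, 81, 83
The 3 values of 67 occupy positions 1–3 → average rank 2.
The 2 values of 81 occupy positions 6–7 → average rank (6+7)/2 = 6.5.
M has value 70 → rank 5.

5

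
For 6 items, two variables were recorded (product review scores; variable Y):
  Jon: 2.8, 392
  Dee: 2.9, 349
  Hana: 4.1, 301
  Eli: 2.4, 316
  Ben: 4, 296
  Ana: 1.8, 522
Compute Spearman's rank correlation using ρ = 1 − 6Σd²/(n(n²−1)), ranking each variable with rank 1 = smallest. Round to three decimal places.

Ranks of variable 1: 3, 4, 6, 2, 5, 1
Ranks of variable 2: 5, 4, 2, 3, 1, 6
d = r₁ − r₂: -2, 0, 4, -1, 4, -5
d²: 4, 0, 16, 1, 16, 25; Σd² = 62
ρ = 1 − 6·62/(6·35) = 1 − 372/210 = -0.771

-0.771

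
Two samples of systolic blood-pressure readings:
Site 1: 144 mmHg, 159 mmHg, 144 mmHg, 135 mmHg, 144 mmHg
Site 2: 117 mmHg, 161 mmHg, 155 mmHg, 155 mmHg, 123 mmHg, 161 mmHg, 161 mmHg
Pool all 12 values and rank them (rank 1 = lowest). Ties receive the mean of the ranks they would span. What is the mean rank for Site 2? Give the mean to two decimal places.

Sorted (ascending): 117, 123, 135, 144, 144, 144, 155, 155, 159, 161, 161, 161
The 3 values of 144 occupy positions 4–6 → average rank 5.
The 2 values of 155 occupy positions 7–8 → average rank (7+8)/2 = 7.5.
The 3 values of 161 occupy positions 10–12 → average rank 11.
Site 2 values → pooled ranks: 117→1, 161→11, 155→7.5, 155→7.5, 123→2, 161→11, 161→11
Mean rank = (1 + 11 + 7.5 + 7.5 + 2 + 11 + 11) / 7 = 7.29

7.29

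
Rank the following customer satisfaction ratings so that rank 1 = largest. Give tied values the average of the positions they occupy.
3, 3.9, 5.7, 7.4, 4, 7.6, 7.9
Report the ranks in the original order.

Sorted (descending): 7.9, 7.6, 7.4, 5.7, 4, 3.9, 3
No ties — each value takes its position as its rank.

7, 6, 4, 3, 5, 2, 1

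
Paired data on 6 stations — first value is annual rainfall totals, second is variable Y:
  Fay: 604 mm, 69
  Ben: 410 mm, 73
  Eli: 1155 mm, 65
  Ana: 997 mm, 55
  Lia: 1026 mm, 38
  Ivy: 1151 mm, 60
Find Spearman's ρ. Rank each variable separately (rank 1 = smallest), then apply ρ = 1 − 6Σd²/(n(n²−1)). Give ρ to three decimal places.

Ranks of variable 1: 2, 1, 6, 3, 4, 5
Ranks of variable 2: 5, 6, 4, 2, 1, 3
d = r₁ − r₂: -3, -5, 2, 1, 3, 2
d²: 9, 25, 4, 1, 9, 4; Σd² = 52
ρ = 1 − 6·52/(6·35) = 1 − 312/210 = -0.486

-0.486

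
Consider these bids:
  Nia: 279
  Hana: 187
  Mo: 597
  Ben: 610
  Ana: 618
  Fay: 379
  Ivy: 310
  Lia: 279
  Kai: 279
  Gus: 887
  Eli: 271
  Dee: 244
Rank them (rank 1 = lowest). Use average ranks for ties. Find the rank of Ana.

11

Sorted (ascending): 187, 244, 271, 279, 279, 279, 310, 379, 597, 610, 618, 887
The 3 values of 279 occupy positions 4–6 → average rank 5.
Ana has value 618 → rank 11.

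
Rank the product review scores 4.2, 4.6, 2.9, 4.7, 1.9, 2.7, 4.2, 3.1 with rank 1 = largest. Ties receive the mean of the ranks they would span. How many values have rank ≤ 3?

2

Sorted (descending): 4.7, 4.6, 4.2, 4.2, 3.1, 2.9, 2.7, 1.9
The 2 values of 4.2 occupy positions 3–4 → average rank (3+4)/2 = 3.5.
Ranks ≤ 3: {1, 2} → 2 values.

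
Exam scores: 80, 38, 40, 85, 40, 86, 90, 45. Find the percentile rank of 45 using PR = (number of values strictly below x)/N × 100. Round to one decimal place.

37.5

N = 8.
Strictly below 45: 3. Equal to 45: 1.
PR = 3/8 × 100 = 37.5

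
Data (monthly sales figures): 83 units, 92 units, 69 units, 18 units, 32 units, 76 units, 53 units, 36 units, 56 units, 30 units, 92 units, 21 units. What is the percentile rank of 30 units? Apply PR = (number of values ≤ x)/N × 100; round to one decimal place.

25.0

N = 12.
Strictly below 30: 2. Equal to 30: 1.
PR = 3/12 × 100 = 25.0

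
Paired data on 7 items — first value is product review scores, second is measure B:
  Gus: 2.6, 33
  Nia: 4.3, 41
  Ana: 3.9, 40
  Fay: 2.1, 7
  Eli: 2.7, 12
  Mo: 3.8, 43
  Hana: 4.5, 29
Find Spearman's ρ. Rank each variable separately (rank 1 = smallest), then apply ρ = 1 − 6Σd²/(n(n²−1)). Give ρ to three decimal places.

0.464

Ranks of variable 1: 2, 6, 5, 1, 3, 4, 7
Ranks of variable 2: 4, 6, 5, 1, 2, 7, 3
d = r₁ − r₂: -2, 0, 0, 0, 1, -3, 4
d²: 4, 0, 0, 0, 1, 9, 16; Σd² = 30
ρ = 1 − 6·30/(7·48) = 1 − 180/336 = 0.464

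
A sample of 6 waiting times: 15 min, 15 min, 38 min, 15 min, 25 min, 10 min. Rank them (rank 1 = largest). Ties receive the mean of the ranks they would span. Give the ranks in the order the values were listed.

4, 4, 1, 4, 2, 6

Sorted (descending): 38, 25, 15, 15, 15, 10
The 3 values of 15 occupy positions 3–5 → average rank 4.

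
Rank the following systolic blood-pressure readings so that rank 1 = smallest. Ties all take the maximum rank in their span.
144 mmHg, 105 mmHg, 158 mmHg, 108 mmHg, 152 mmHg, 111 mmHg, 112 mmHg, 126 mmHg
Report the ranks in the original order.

Sorted (ascending): 105, 108, 111, 112, 126, 144, 152, 158
No ties — each value takes its position as its rank.

6, 1, 8, 2, 7, 3, 4, 5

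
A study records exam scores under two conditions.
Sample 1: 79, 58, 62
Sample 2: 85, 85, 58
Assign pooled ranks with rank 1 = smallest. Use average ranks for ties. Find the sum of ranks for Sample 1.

8.5

Sorted (ascending): 58, 58, 62, 79, 85, 85
The 2 values of 58 occupy positions 1–2 → average rank (1+2)/2 = 1.5.
The 2 values of 85 occupy positions 5–6 → average rank (5+6)/2 = 5.5.
Sample 1 values → pooled ranks: 79→4, 58→1.5, 62→3
Rank sum = 4 + 1.5 + 3 = 8.5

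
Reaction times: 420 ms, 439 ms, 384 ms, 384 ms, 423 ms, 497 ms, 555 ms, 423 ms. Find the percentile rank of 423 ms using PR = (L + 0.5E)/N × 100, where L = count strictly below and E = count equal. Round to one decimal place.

50.0

N = 8.
Strictly below 423: 3. Equal to 423: 2.
PR = (3 + 0.5·2)/8 × 100 = 50.0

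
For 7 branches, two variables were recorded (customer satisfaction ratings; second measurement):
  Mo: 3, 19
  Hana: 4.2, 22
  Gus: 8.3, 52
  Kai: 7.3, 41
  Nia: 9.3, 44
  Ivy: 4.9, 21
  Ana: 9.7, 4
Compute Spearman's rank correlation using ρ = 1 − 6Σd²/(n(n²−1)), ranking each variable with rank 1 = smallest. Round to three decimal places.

Ranks of variable 1: 1, 2, 5, 4, 6, 3, 7
Ranks of variable 2: 2, 4, 7, 5, 6, 3, 1
d = r₁ − r₂: -1, -2, -2, -1, 0, 0, 6
d²: 1, 4, 4, 1, 0, 0, 36; Σd² = 46
ρ = 1 − 6·46/(7·48) = 1 − 276/336 = 0.179

0.179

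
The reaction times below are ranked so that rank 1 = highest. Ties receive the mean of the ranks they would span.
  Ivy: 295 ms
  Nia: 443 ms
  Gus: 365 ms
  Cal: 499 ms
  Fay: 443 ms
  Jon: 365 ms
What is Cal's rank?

Sorted (descending): 499, 443, 443, 365, 365, 295
The 2 values of 443 occupy positions 2–3 → average rank (2+3)/2 = 2.5.
The 2 values of 365 occupy positions 4–5 → average rank (4+5)/2 = 4.5.
Cal has value 499 ms → rank 1.

1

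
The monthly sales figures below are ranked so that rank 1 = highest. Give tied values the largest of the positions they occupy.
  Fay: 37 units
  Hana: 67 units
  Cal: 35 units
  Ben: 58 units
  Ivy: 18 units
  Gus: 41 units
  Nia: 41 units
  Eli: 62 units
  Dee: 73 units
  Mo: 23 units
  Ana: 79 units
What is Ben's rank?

Sorted (descending): 79, 73, 67, 62, 58, 41, 41, 37, 35, 23, 18
The 2 values of 41 occupy positions 6–7 → each gets rank 7.
Ben has value 58 units → rank 5.

5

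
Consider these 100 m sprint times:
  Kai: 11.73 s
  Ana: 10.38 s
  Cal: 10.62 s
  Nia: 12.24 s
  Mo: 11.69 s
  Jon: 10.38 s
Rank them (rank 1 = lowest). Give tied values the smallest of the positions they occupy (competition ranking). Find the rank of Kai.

5

Sorted (ascending): 10.38, 10.38, 10.62, 11.69, 11.73, 12.24
The 2 values of 10.38 occupy positions 1–2 → each gets rank 1.
Kai has value 11.73 s → rank 5.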